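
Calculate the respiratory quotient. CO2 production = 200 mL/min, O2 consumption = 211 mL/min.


RQ = VCO2 / VO2
RQ = 200 / 211
RQ = 0.9479


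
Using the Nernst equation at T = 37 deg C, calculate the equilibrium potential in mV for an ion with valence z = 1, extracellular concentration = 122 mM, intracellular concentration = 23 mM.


E = (RT/(zF)) * ln(C_out/C_in)
T = 37 + 273.15 = 310.15 K
E = (8.314 * 310.15 / (1 * 96485)) * ln(122/23)
E = 44.59 mV


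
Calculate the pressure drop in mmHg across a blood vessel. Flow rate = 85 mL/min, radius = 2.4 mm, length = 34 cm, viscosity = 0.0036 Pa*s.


dP = 8*mu*L*Q / (pi*r^4)
Q = 85 mL/min = 1.41667e-06 m^3/s
dP = 133.09 Pa = 133.09 / 133.322 mmHg = 0.9983 mmHg


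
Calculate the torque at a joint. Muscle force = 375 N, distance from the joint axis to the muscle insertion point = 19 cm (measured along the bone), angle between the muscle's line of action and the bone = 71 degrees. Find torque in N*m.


Torque = F * d * sin(theta)   (moment arm = d*sin(theta))
d = 19 cm = 0.19 m
Torque = 375 * 0.19 * sin(71)
Torque = 67.37 N*m


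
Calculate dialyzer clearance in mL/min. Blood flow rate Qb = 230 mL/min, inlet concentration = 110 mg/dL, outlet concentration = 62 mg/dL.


K = Qb * (Cb_in - Cb_out) / Cb_in
K = 230 * (110 - 62) / 110
K = 100.4 mL/min


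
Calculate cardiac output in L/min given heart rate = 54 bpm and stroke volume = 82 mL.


CO = HR * SV
CO = 54 * 82 / 1000
CO = 4.428 L/min


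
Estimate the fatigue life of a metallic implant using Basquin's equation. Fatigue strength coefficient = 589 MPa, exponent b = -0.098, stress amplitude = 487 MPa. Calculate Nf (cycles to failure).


sigma_a = sigma_f' * (2Nf)^b
2Nf = (sigma_a/sigma_f')^(1/b)
2Nf = (487/589)^(1/-0.098)
2Nf = 6.9617382
Nf = 3.481


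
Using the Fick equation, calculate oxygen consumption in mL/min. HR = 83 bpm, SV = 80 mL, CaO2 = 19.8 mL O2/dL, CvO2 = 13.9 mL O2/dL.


CO = HR*SV = 83*80/1000 = 6.64 L/min
a-v O2 diff = 19.8 - 13.9 = 5.9 mL/dL
VO2 = CO * (CaO2-CvO2) * 10 dL/L
VO2 = 6.64 * 5.9 * 10
VO2 = 391.8 mL/min


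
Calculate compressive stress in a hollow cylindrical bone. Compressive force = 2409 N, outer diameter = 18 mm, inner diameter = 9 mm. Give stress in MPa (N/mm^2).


A = pi*(r_o^2 - r_i^2)
r_o = 9 mm, r_i = 4.5 mm
A = 190.852 mm^2
sigma = F/A = 2409 / 190.852
sigma = 12.62 MPa


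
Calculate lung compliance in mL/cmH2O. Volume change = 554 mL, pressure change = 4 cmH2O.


C = dV / dP
C = 554 / 4
C = 138.5 mL/cmH2O


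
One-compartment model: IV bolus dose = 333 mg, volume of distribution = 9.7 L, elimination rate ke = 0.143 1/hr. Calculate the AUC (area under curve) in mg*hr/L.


C0 = Dose/Vd = 333/9.7 = 34.3299 mg/L
AUC = C0/ke = 34.3299/0.143
AUC = 240.1 mg*hr/L


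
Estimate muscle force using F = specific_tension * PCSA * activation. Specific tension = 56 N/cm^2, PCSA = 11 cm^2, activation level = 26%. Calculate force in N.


F = sigma * PCSA * activation
F = 56 * 11 * 0.26
F = 160.2 N


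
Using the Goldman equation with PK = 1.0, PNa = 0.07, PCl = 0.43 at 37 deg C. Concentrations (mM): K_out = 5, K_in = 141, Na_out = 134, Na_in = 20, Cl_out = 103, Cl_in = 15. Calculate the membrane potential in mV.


Vm = (RT/F)*ln((PK*Ko + PNa*Nao + PCl*Cli)/(PK*Ki + PNa*Nai + PCl*Clo))
Numer = 20.83, Denom = 186.69
Vm = -58.61 mV


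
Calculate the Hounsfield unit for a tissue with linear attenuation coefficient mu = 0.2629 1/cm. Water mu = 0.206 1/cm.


HU = ((mu_tissue - mu_water) / mu_water) * 1000
HU = ((0.2629 - 0.206) / 0.206) * 1000
HU = 276.2


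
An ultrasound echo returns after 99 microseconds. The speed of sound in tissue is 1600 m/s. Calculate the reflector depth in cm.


depth = c * t / 2
t = 99 us = 9.9000e-05 s
depth = 1600 * 9.9000e-05 / 2
depth = 0.0792 m = 7.92 cm


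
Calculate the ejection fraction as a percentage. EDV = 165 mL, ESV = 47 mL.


SV = EDV - ESV = 165 - 47 = 118 mL
EF = SV/EDV * 100 = 118/165 * 100
EF = 71.52%


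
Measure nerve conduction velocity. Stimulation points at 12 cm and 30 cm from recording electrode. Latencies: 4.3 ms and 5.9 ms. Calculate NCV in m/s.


Distance = (30 - 12) / 100 = 0.18 m
dt = (5.9 - 4.3) / 1000 = 0.0016 s
NCV = dist / dt = 112.5 m/s


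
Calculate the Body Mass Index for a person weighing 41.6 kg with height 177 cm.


BMI = weight / height^2
height = 177 cm = 1.77 m
BMI = 41.6 / 1.77^2
BMI = 13.28 kg/m^2


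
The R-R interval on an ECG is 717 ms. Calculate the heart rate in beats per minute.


HR = 60 / RR_interval(s)
RR = 717 ms = 0.717 s
HR = 60 / 0.717 = 83.68 bpm


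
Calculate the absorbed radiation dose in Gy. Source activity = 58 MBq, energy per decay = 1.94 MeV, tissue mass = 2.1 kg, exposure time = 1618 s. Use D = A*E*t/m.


A = 58 MBq = 5.8000e+07 Bq
E = 1.94 MeV = 3.10788e-13 J
D = A*E*t/m = 5.8000e+07*3.10788e-13*1618/2.1
D = 0.01389 Gy


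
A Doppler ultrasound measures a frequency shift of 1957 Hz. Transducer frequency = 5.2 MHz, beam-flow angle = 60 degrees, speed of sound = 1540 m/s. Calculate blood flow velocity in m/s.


v = fd * c / (2 * f0 * cos(theta))
v = 1957 * 1540 / (2 * 5.2000e+06 * cos(60))
v = 0.5796 m/s


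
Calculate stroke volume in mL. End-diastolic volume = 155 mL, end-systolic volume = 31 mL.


SV = EDV - ESV
SV = 155 - 31
SV = 124 mL


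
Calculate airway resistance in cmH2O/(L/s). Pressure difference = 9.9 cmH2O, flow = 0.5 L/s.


R = dP / flow
R = 9.9 / 0.5
R = 19.8 cmH2O/(L/s)


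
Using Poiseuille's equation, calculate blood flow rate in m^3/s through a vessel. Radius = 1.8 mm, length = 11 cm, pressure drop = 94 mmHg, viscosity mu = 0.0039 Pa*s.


Q = pi*r^4*dP / (8*mu*L)
r = 0.0018 m, L = 0.11 m
dP = 94 mmHg = 12532.268 Pa
Q = 1.2043e-04 m^3/s


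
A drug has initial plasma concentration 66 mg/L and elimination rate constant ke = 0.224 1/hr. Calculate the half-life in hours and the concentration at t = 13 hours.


t_half = ln(2) / ke = 0.693147 / 0.224 = 3.094 hr
C(t) = C0 * exp(-ke*t) = 66 * exp(-0.224*13)
C(13) = 3.588 mg/L


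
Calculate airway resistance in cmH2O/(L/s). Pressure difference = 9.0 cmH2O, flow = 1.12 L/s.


R = dP / flow
R = 9.0 / 1.12
R = 8.036 cmH2O/(L/s)


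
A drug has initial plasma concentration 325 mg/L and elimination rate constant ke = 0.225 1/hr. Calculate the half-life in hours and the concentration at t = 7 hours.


t_half = ln(2) / ke = 0.693147 / 0.225 = 3.081 hr
C(t) = C0 * exp(-ke*t) = 325 * exp(-0.225*7)
C(7) = 67.28 mg/L


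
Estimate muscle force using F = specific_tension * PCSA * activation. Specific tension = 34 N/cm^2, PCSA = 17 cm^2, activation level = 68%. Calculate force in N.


F = sigma * PCSA * activation
F = 34 * 17 * 0.68
F = 393 N


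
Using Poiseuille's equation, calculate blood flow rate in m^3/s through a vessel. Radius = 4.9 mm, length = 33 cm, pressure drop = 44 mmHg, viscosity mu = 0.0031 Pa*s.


Q = pi*r^4*dP / (8*mu*L)
r = 0.0049 m, L = 0.33 m
dP = 44 mmHg = 5866.168 Pa
Q = 0.001298 m^3/s


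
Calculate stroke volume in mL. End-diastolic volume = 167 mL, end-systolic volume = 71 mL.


SV = EDV - ESV
SV = 167 - 71
SV = 96 mL


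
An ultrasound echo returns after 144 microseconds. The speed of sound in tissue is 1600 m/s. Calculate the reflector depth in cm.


depth = c * t / 2
t = 144 us = 1.4400e-04 s
depth = 1600 * 1.4400e-04 / 2
depth = 0.1152 m = 11.52 cm


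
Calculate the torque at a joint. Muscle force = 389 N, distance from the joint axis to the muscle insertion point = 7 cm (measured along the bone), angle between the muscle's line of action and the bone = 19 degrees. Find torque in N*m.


Torque = F * d * sin(theta)   (moment arm = d*sin(theta))
d = 7 cm = 0.07 m
Torque = 389 * 0.07 * sin(19)
Torque = 8.865 N*m


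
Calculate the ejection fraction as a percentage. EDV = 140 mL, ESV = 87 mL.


SV = EDV - ESV = 140 - 87 = 53 mL
EF = SV/EDV * 100 = 53/140 * 100
EF = 37.86%


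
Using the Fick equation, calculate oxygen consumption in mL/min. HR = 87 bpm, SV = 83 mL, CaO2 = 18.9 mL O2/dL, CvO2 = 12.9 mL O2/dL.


CO = HR*SV = 87*83/1000 = 7.221 L/min
a-v O2 diff = 18.9 - 12.9 = 6 mL/dL
VO2 = CO * (CaO2-CvO2) * 10 dL/L
VO2 = 7.221 * 6 * 10
VO2 = 433.3 mL/min


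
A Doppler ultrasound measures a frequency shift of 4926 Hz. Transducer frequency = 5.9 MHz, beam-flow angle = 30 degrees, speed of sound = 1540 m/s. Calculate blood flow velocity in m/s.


v = fd * c / (2 * f0 * cos(theta))
v = 4926 * 1540 / (2 * 5.9000e+06 * cos(30))
v = 0.7423 m/s


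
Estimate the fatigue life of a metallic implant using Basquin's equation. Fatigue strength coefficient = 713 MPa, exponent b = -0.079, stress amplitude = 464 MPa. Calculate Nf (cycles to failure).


sigma_a = sigma_f' * (2Nf)^b
2Nf = (sigma_a/sigma_f')^(1/b)
2Nf = (464/713)^(1/-0.079)
2Nf = 229.96682
Nf = 115


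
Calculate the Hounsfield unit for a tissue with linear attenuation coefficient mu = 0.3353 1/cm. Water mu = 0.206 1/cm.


HU = ((mu_tissue - mu_water) / mu_water) * 1000
HU = ((0.3353 - 0.206) / 0.206) * 1000
HU = 627.7


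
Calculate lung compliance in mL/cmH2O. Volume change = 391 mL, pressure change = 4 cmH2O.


C = dV / dP
C = 391 / 4
C = 97.75 mL/cmH2O


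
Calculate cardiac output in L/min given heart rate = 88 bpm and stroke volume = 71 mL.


CO = HR * SV
CO = 88 * 71 / 1000
CO = 6.248 L/min


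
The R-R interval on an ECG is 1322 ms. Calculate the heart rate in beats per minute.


HR = 60 / RR_interval(s)
RR = 1322 ms = 1.322 s
HR = 60 / 1.322 = 45.39 bpm


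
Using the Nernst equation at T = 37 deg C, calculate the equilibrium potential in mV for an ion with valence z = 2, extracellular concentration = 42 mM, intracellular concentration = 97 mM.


E = (RT/(zF)) * ln(C_out/C_in)
T = 37 + 273.15 = 310.15 K
E = (8.314 * 310.15 / (2 * 96485)) * ln(42/97)
E = -11.19 mV


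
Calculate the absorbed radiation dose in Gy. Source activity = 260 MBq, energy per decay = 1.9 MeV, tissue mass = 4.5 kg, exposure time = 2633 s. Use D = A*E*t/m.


A = 260 MBq = 2.6000e+08 Bq
E = 1.9 MeV = 3.0438e-13 J
D = A*E*t/m = 2.6000e+08*3.0438e-13*2633/4.5
D = 0.0463 Gy


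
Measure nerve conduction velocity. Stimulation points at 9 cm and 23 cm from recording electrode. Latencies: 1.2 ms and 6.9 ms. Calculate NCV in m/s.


Distance = (23 - 9) / 100 = 0.14 m
dt = (6.9 - 1.2) / 1000 = 0.0057 s
NCV = dist / dt = 24.56 m/s


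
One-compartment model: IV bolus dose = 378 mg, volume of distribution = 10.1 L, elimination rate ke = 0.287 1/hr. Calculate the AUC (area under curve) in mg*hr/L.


C0 = Dose/Vd = 378/10.1 = 37.4257 mg/L
AUC = C0/ke = 37.4257/0.287
AUC = 130.4 mg*hr/L


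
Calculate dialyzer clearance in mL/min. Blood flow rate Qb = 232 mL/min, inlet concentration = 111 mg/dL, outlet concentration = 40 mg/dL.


K = Qb * (Cb_in - Cb_out) / Cb_in
K = 232 * (111 - 40) / 111
K = 148.4 mL/min


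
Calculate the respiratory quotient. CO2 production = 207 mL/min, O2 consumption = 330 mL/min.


RQ = VCO2 / VO2
RQ = 207 / 330
RQ = 0.6273


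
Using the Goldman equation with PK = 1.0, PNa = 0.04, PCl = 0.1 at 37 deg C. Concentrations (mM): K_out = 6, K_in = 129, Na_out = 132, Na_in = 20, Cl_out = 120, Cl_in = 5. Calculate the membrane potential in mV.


Vm = (RT/F)*ln((PK*Ko + PNa*Nao + PCl*Cli)/(PK*Ki + PNa*Nai + PCl*Clo))
Numer = 11.78, Denom = 141.8
Vm = -66.49 mV


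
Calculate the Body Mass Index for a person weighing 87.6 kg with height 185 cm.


BMI = weight / height^2
height = 185 cm = 1.85 m
BMI = 87.6 / 1.85^2
BMI = 25.6 kg/m^2


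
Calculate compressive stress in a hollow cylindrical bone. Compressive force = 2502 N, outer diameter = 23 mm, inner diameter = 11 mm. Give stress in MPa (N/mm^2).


A = pi*(r_o^2 - r_i^2)
r_o = 11.5 mm, r_i = 5.5 mm
A = 320.442 mm^2
sigma = F/A = 2502 / 320.442
sigma = 7.808 MPa


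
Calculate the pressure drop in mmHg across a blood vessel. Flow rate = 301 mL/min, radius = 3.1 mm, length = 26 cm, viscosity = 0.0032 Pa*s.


dP = 8*mu*L*Q / (pi*r^4)
Q = 301 mL/min = 5.01667e-06 m^3/s
dP = 115.089 Pa = 115.089 / 133.322 mmHg = 0.8632 mmHg


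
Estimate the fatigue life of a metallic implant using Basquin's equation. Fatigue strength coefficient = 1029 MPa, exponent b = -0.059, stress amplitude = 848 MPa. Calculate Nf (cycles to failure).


sigma_a = sigma_f' * (2Nf)^b
2Nf = (sigma_a/sigma_f')^(1/b)
2Nf = (848/1029)^(1/-0.059)
2Nf = 26.549705
Nf = 13.27


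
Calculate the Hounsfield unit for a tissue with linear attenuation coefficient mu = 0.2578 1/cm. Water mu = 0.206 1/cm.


HU = ((mu_tissue - mu_water) / mu_water) * 1000
HU = ((0.2578 - 0.206) / 0.206) * 1000
HU = 251.5


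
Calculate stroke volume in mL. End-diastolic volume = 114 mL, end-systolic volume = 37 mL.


SV = EDV - ESV
SV = 114 - 37
SV = 77 mL


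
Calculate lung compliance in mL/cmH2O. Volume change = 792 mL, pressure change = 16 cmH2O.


C = dV / dP
C = 792 / 16
C = 49.5 mL/cmH2O


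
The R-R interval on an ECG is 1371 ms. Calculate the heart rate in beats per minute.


HR = 60 / RR_interval(s)
RR = 1371 ms = 1.371 s
HR = 60 / 1.371 = 43.76 bpm


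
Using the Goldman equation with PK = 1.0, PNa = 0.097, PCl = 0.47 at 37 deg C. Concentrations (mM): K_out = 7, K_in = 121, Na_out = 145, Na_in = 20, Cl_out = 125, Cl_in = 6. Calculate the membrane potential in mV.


Vm = (RT/F)*ln((PK*Ko + PNa*Nao + PCl*Cli)/(PK*Ki + PNa*Nai + PCl*Clo))
Numer = 23.885, Denom = 181.69
Vm = -54.23 mV


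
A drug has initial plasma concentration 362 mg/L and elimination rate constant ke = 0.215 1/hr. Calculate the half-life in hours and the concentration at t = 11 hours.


t_half = ln(2) / ke = 0.693147 / 0.215 = 3.224 hr
C(t) = C0 * exp(-ke*t) = 362 * exp(-0.215*11)
C(11) = 34.01 mg/L


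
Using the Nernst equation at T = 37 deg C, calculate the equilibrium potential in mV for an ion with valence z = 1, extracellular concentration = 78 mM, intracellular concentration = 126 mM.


E = (RT/(zF)) * ln(C_out/C_in)
T = 37 + 273.15 = 310.15 K
E = (8.314 * 310.15 / (1 * 96485)) * ln(78/126)
E = -12.82 mV


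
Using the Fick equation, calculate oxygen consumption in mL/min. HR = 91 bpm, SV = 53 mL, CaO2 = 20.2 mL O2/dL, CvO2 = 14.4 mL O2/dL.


CO = HR*SV = 91*53/1000 = 4.823 L/min
a-v O2 diff = 20.2 - 14.4 = 5.8 mL/dL
VO2 = CO * (CaO2-CvO2) * 10 dL/L
VO2 = 4.823 * 5.8 * 10
VO2 = 279.7 mL/min


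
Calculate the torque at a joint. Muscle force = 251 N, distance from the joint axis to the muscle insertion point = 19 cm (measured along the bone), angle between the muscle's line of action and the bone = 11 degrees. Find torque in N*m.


Torque = F * d * sin(theta)   (moment arm = d*sin(theta))
d = 19 cm = 0.19 m
Torque = 251 * 0.19 * sin(11)
Torque = 9.1 N*m


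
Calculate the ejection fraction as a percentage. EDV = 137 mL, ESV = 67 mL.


SV = EDV - ESV = 137 - 67 = 70 mL
EF = SV/EDV * 100 = 70/137 * 100
EF = 51.09%


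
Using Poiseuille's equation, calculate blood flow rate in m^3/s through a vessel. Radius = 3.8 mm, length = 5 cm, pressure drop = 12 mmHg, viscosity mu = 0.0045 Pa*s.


Q = pi*r^4*dP / (8*mu*L)
r = 0.0038 m, L = 0.05 m
dP = 12 mmHg = 1599.864 Pa
Q = 5.8223e-04 m^3/s


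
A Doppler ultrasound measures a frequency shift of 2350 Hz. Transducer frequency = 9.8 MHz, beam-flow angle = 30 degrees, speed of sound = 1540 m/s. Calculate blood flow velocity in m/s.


v = fd * c / (2 * f0 * cos(theta))
v = 2350 * 1540 / (2 * 9.8000e+06 * cos(30))
v = 0.2132 m/s


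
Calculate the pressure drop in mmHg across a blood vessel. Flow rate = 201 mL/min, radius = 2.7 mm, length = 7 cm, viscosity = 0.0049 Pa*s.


dP = 8*mu*L*Q / (pi*r^4)
Q = 201 mL/min = 3.35e-06 m^3/s
dP = 55.0585 Pa = 55.0585 / 133.322 mmHg = 0.413 mmHg


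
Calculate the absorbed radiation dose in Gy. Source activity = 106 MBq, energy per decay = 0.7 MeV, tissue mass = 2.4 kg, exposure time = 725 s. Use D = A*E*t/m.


A = 106 MBq = 1.0600e+08 Bq
E = 0.7 MeV = 1.1214e-13 J
D = A*E*t/m = 1.0600e+08*1.1214e-13*725/2.4
D = 0.003591 Gy


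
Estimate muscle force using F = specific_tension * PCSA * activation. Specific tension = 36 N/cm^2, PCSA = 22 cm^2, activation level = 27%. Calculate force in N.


F = sigma * PCSA * activation
F = 36 * 22 * 0.27
F = 213.8 N


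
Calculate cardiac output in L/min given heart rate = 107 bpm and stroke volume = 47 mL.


CO = HR * SV
CO = 107 * 47 / 1000
CO = 5.029 L/min


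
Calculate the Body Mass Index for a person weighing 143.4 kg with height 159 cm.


BMI = weight / height^2
height = 159 cm = 1.59 m
BMI = 143.4 / 1.59^2
BMI = 56.72 kg/m^2


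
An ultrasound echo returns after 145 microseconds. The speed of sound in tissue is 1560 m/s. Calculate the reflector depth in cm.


depth = c * t / 2
t = 145 us = 1.4500e-04 s
depth = 1560 * 1.4500e-04 / 2
depth = 0.1131 m = 11.31 cm


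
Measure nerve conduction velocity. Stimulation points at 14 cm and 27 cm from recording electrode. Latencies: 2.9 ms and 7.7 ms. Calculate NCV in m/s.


Distance = (27 - 14) / 100 = 0.13 m
dt = (7.7 - 2.9) / 1000 = 0.0048 s
NCV = dist / dt = 27.08 m/s


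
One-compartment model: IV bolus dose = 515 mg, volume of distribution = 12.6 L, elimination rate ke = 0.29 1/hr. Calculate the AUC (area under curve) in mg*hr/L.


C0 = Dose/Vd = 515/12.6 = 40.873 mg/L
AUC = C0/ke = 40.873/0.29
AUC = 140.9 mg*hr/L


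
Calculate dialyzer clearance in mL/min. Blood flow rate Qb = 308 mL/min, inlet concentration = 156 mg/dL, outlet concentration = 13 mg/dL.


K = Qb * (Cb_in - Cb_out) / Cb_in
K = 308 * (156 - 13) / 156
K = 282.3 mL/min


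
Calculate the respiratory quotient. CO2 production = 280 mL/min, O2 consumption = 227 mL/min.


RQ = VCO2 / VO2
RQ = 280 / 227
RQ = 1.233


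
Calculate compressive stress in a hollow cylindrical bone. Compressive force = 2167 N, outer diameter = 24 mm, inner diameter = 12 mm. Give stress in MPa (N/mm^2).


A = pi*(r_o^2 - r_i^2)
r_o = 12 mm, r_i = 6 mm
A = 339.292 mm^2
sigma = F/A = 2167 / 339.292
sigma = 6.387 MPa


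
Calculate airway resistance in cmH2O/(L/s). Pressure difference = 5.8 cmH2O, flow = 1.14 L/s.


R = dP / flow
R = 5.8 / 1.14
R = 5.088 cmH2O/(L/s)


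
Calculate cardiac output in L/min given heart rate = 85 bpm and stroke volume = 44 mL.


CO = HR * SV
CO = 85 * 44 / 1000
CO = 3.74 L/min


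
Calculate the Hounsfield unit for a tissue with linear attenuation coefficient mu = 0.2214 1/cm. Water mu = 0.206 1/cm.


HU = ((mu_tissue - mu_water) / mu_water) * 1000
HU = ((0.2214 - 0.206) / 0.206) * 1000
HU = 74.76


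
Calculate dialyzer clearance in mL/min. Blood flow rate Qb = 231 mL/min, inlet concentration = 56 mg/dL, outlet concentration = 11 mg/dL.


K = Qb * (Cb_in - Cb_out) / Cb_in
K = 231 * (56 - 11) / 56
K = 185.6 mL/min


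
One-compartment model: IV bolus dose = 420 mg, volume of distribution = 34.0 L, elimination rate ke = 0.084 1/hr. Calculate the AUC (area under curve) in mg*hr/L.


C0 = Dose/Vd = 420/34.0 = 12.3529 mg/L
AUC = C0/ke = 12.3529/0.084
AUC = 147.1 mg*hr/L


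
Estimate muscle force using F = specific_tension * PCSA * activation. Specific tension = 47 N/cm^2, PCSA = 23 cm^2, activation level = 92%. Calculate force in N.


F = sigma * PCSA * activation
F = 47 * 23 * 0.92
F = 994.5 N


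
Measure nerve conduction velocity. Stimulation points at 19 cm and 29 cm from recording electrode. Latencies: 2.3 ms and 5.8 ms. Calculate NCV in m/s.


Distance = (29 - 19) / 100 = 0.1 m
dt = (5.8 - 2.3) / 1000 = 0.0035 s
NCV = dist / dt = 28.57 m/s


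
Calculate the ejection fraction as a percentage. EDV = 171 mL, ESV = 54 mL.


SV = EDV - ESV = 171 - 54 = 117 mL
EF = SV/EDV * 100 = 117/171 * 100
EF = 68.42%


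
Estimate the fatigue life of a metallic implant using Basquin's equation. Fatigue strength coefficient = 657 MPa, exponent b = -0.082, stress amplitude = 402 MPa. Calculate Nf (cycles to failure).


sigma_a = sigma_f' * (2Nf)^b
2Nf = (sigma_a/sigma_f')^(1/b)
2Nf = (402/657)^(1/-0.082)
2Nf = 399.66764
Nf = 199.8


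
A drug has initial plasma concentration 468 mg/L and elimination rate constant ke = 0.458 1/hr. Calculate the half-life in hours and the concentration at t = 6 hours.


t_half = ln(2) / ke = 0.693147 / 0.458 = 1.513 hr
C(t) = C0 * exp(-ke*t) = 468 * exp(-0.458*6)
C(6) = 29.98 mg/L


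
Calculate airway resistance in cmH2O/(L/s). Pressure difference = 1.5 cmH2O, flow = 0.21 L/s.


R = dP / flow
R = 1.5 / 0.21
R = 7.143 cmH2O/(L/s)


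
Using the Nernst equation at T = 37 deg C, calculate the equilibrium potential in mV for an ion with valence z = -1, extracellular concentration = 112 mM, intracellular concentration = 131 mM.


E = (RT/(zF)) * ln(C_out/C_in)
T = 37 + 273.15 = 310.15 K
E = (8.314 * 310.15 / (-1 * 96485)) * ln(112/131)
E = 4.188 mV


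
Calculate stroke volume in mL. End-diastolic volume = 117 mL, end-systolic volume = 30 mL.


SV = EDV - ESV
SV = 117 - 30
SV = 87 mL


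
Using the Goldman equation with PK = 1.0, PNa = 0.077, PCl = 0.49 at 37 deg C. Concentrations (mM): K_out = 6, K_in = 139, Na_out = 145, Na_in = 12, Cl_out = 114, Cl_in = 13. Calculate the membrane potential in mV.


Vm = (RT/F)*ln((PK*Ko + PNa*Nao + PCl*Cli)/(PK*Ki + PNa*Nai + PCl*Clo))
Numer = 23.535, Denom = 195.784
Vm = -56.62 mV


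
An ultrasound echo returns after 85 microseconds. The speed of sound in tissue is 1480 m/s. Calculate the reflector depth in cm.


depth = c * t / 2
t = 85 us = 8.5000e-05 s
depth = 1480 * 8.5000e-05 / 2
depth = 0.0629 m = 6.29 cm


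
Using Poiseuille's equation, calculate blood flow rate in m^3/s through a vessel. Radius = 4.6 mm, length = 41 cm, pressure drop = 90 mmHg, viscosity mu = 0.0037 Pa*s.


Q = pi*r^4*dP / (8*mu*L)
r = 0.0046 m, L = 0.41 m
dP = 90 mmHg = 11998.98 Pa
Q = 0.001391 m^3/s


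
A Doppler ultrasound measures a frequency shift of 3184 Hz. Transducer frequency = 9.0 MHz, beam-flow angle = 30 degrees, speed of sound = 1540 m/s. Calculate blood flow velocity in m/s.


v = fd * c / (2 * f0 * cos(theta))
v = 3184 * 1540 / (2 * 9.0000e+06 * cos(30))
v = 0.3146 m/s


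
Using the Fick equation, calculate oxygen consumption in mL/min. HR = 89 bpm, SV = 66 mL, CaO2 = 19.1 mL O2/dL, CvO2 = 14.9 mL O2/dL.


CO = HR*SV = 89*66/1000 = 5.874 L/min
a-v O2 diff = 19.1 - 14.9 = 4.2 mL/dL
VO2 = CO * (CaO2-CvO2) * 10 dL/L
VO2 = 5.874 * 4.2 * 10
VO2 = 246.7 mL/min


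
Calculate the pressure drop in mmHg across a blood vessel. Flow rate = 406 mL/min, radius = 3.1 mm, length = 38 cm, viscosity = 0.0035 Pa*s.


dP = 8*mu*L*Q / (pi*r^4)
Q = 406 mL/min = 6.76667e-06 m^3/s
dP = 248.153 Pa = 248.153 / 133.322 mmHg = 1.861 mmHg


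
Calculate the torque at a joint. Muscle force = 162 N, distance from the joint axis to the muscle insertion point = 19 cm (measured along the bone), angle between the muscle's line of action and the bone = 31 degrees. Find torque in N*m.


Torque = F * d * sin(theta)   (moment arm = d*sin(theta))
d = 19 cm = 0.19 m
Torque = 162 * 0.19 * sin(31)
Torque = 15.85 N*m


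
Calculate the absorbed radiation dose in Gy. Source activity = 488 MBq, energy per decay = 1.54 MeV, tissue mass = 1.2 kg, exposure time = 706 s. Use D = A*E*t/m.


A = 488 MBq = 4.8800e+08 Bq
E = 1.54 MeV = 2.46708e-13 J
D = A*E*t/m = 4.8800e+08*2.46708e-13*706/1.2
D = 0.07083 Gy


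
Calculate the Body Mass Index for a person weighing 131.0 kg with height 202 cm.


BMI = weight / height^2
height = 202 cm = 2.02 m
BMI = 131.0 / 2.02^2
BMI = 32.1 kg/m^2


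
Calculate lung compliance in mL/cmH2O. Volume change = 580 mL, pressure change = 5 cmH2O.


C = dV / dP
C = 580 / 5
C = 116 mL/cmH2O


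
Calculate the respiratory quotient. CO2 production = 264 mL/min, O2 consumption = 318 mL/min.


RQ = VCO2 / VO2
RQ = 264 / 318
RQ = 0.8302


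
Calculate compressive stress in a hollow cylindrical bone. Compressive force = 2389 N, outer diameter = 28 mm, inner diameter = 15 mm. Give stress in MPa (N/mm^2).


A = pi*(r_o^2 - r_i^2)
r_o = 14 mm, r_i = 7.5 mm
A = 439.038 mm^2
sigma = F/A = 2389 / 439.038
sigma = 5.441 MPa


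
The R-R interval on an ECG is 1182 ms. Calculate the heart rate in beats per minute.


HR = 60 / RR_interval(s)
RR = 1182 ms = 1.182 s
HR = 60 / 1.182 = 50.76 bpm


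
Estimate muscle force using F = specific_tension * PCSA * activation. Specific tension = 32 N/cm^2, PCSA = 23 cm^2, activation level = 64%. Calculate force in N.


F = sigma * PCSA * activation
F = 32 * 23 * 0.64
F = 471 N


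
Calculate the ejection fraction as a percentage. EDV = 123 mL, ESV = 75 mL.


SV = EDV - ESV = 123 - 75 = 48 mL
EF = SV/EDV * 100 = 48/123 * 100
EF = 39.02%


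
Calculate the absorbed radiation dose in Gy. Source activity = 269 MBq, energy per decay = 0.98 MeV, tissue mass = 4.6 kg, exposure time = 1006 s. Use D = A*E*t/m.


A = 269 MBq = 2.6900e+08 Bq
E = 0.98 MeV = 1.56996e-13 J
D = A*E*t/m = 2.6900e+08*1.56996e-13*1006/4.6
D = 0.009236 Gy


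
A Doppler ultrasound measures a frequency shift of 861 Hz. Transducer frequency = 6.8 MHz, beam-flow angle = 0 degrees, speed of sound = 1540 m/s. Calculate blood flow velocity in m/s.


v = fd * c / (2 * f0 * cos(theta))
v = 861 * 1540 / (2 * 6.8000e+06 * cos(0))
v = 0.0975 m/s


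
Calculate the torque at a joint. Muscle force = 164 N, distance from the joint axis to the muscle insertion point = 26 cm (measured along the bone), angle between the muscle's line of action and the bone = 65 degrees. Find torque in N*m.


Torque = F * d * sin(theta)   (moment arm = d*sin(theta))
d = 26 cm = 0.26 m
Torque = 164 * 0.26 * sin(65)
Torque = 38.64 N*m


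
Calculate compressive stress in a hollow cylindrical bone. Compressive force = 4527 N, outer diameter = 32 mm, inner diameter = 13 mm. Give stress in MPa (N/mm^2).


A = pi*(r_o^2 - r_i^2)
r_o = 16 mm, r_i = 6.5 mm
A = 671.515 mm^2
sigma = F/A = 4527 / 671.515
sigma = 6.741 MPa


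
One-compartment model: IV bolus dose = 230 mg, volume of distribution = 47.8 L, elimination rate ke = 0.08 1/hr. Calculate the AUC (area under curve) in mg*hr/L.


C0 = Dose/Vd = 230/47.8 = 4.81172 mg/L
AUC = C0/ke = 4.81172/0.08
AUC = 60.15 mg*hr/L


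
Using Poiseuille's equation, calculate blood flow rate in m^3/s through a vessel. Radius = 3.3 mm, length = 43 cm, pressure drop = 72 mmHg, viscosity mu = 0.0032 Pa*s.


Q = pi*r^4*dP / (8*mu*L)
r = 0.0033 m, L = 0.43 m
dP = 72 mmHg = 9599.184 Pa
Q = 3.2489e-04 m^3/s


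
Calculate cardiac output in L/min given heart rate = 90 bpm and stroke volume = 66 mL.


CO = HR * SV
CO = 90 * 66 / 1000
CO = 5.94 L/min


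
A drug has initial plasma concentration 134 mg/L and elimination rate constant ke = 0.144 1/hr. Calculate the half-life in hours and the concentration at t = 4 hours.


t_half = ln(2) / ke = 0.693147 / 0.144 = 4.814 hr
C(t) = C0 * exp(-ke*t) = 134 * exp(-0.144*4)
C(4) = 75.33 mg/L


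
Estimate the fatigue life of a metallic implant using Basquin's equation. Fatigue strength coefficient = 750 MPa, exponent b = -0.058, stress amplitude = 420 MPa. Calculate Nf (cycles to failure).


sigma_a = sigma_f' * (2Nf)^b
2Nf = (sigma_a/sigma_f')^(1/b)
2Nf = (420/750)^(1/-0.058)
2Nf = 21957.644
Nf = 1.098e+04


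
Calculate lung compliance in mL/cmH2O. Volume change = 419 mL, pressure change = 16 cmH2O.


C = dV / dP
C = 419 / 16
C = 26.19 mL/cmH2O


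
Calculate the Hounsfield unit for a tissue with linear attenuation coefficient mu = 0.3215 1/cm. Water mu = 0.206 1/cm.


HU = ((mu_tissue - mu_water) / mu_water) * 1000
HU = ((0.3215 - 0.206) / 0.206) * 1000
HU = 560.7


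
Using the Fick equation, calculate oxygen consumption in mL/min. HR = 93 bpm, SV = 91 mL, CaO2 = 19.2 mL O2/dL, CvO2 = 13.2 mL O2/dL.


CO = HR*SV = 93*91/1000 = 8.463 L/min
a-v O2 diff = 19.2 - 13.2 = 6 mL/dL
VO2 = CO * (CaO2-CvO2) * 10 dL/L
VO2 = 8.463 * 6 * 10
VO2 = 507.8 mL/min


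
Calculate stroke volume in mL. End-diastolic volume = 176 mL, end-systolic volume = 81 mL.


SV = EDV - ESV
SV = 176 - 81
SV = 95 mL


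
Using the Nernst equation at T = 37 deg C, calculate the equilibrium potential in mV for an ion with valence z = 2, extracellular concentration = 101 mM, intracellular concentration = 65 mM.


E = (RT/(zF)) * ln(C_out/C_in)
T = 37 + 273.15 = 310.15 K
E = (8.314 * 310.15 / (2 * 96485)) * ln(101/65)
E = 5.889 mV


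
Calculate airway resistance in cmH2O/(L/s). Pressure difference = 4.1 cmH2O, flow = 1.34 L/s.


R = dP / flow
R = 4.1 / 1.34
R = 3.06 cmH2O/(L/s)


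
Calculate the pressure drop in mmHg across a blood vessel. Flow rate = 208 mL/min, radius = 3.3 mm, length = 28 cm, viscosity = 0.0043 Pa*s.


dP = 8*mu*L*Q / (pi*r^4)
Q = 208 mL/min = 3.46667e-06 m^3/s
dP = 89.6238 Pa = 89.6238 / 133.322 mmHg = 0.6722 mmHg


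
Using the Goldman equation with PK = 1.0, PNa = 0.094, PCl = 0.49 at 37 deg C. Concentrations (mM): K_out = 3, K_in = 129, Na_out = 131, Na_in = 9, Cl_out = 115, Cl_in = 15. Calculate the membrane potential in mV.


Vm = (RT/F)*ln((PK*Ko + PNa*Nao + PCl*Cli)/(PK*Ki + PNa*Nai + PCl*Clo))
Numer = 22.664, Denom = 186.196
Vm = -56.28 mV


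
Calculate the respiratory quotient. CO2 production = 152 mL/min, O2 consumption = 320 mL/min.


RQ = VCO2 / VO2
RQ = 152 / 320
RQ = 0.475


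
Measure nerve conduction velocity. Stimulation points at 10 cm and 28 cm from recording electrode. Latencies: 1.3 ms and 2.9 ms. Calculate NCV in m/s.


Distance = (28 - 10) / 100 = 0.18 m
dt = (2.9 - 1.3) / 1000 = 0.0016 s
NCV = dist / dt = 112.5 m/s


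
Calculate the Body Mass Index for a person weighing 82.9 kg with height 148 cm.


BMI = weight / height^2
height = 148 cm = 1.48 m
BMI = 82.9 / 1.48^2
BMI = 37.85 kg/m^2


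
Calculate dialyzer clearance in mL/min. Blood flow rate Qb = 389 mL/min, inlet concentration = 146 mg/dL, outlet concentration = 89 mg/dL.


K = Qb * (Cb_in - Cb_out) / Cb_in
K = 389 * (146 - 89) / 146
K = 151.9 mL/min


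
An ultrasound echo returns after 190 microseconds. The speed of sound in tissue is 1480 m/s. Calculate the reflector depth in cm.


depth = c * t / 2
t = 190 us = 1.9000e-04 s
depth = 1480 * 1.9000e-04 / 2
depth = 0.1406 m = 14.06 cm


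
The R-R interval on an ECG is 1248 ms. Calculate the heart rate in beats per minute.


HR = 60 / RR_interval(s)
RR = 1248 ms = 1.248 s
HR = 60 / 1.248 = 48.08 bpm


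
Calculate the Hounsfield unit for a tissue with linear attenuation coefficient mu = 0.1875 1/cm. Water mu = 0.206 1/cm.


HU = ((mu_tissue - mu_water) / mu_water) * 1000
HU = ((0.1875 - 0.206) / 0.206) * 1000
HU = -89.81


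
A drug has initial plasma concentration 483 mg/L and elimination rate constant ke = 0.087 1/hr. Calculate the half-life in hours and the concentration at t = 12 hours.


t_half = ln(2) / ke = 0.693147 / 0.087 = 7.967 hr
C(t) = C0 * exp(-ke*t) = 483 * exp(-0.087*12)
C(12) = 170 mg/L


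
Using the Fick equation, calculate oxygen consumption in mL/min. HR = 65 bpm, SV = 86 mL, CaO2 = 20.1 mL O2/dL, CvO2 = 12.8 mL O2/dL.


CO = HR*SV = 65*86/1000 = 5.59 L/min
a-v O2 diff = 20.1 - 12.8 = 7.3 mL/dL
VO2 = CO * (CaO2-CvO2) * 10 dL/L
VO2 = 5.59 * 7.3 * 10
VO2 = 408.1 mL/min


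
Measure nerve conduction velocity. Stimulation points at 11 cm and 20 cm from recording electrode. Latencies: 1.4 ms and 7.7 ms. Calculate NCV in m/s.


Distance = (20 - 11) / 100 = 0.09 m
dt = (7.7 - 1.4) / 1000 = 0.0063 s
NCV = dist / dt = 14.29 m/s


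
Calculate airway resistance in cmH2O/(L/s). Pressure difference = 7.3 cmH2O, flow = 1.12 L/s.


R = dP / flow
R = 7.3 / 1.12
R = 6.518 cmH2O/(L/s)


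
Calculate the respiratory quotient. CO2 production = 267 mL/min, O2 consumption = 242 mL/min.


RQ = VCO2 / VO2
RQ = 267 / 242
RQ = 1.103


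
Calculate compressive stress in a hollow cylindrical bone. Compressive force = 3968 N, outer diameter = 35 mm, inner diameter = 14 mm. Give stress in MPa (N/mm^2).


A = pi*(r_o^2 - r_i^2)
r_o = 17.5 mm, r_i = 7 mm
A = 808.175 mm^2
sigma = F/A = 3968 / 808.175
sigma = 4.91 MPa


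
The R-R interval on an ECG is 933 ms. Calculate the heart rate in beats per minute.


HR = 60 / RR_interval(s)
RR = 933 ms = 0.933 s
HR = 60 / 0.933 = 64.31 bpm


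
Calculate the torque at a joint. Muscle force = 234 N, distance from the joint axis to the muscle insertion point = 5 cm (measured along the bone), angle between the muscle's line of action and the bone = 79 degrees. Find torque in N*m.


Torque = F * d * sin(theta)   (moment arm = d*sin(theta))
d = 5 cm = 0.05 m
Torque = 234 * 0.05 * sin(79)
Torque = 11.49 N*m


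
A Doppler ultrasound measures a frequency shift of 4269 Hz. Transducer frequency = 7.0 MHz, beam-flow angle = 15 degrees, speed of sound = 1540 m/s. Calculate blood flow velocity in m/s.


v = fd * c / (2 * f0 * cos(theta))
v = 4269 * 1540 / (2 * 7.0000e+06 * cos(15))
v = 0.4862 m/s


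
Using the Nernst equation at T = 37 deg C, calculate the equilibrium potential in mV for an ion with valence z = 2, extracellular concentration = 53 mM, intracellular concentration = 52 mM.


E = (RT/(zF)) * ln(C_out/C_in)
T = 37 + 273.15 = 310.15 K
E = (8.314 * 310.15 / (2 * 96485)) * ln(53/52)
E = 0.2545 mV


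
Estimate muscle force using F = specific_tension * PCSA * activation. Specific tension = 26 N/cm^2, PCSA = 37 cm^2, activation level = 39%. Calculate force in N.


F = sigma * PCSA * activation
F = 26 * 37 * 0.39
F = 375.2 N


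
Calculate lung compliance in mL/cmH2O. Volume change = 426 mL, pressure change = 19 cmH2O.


C = dV / dP
C = 426 / 19
C = 22.42 mL/cmH2O


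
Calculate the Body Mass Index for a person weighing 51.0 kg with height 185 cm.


BMI = weight / height^2
height = 185 cm = 1.85 m
BMI = 51.0 / 1.85^2
BMI = 14.9 kg/m^2


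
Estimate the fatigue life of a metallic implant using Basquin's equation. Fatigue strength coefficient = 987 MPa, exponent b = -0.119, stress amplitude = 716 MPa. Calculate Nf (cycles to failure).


sigma_a = sigma_f' * (2Nf)^b
2Nf = (sigma_a/sigma_f')^(1/b)
2Nf = (716/987)^(1/-0.119)
2Nf = 14.841004
Nf = 7.421


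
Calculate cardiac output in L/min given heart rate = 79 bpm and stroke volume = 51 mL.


CO = HR * SV
CO = 79 * 51 / 1000
CO = 4.029 L/min


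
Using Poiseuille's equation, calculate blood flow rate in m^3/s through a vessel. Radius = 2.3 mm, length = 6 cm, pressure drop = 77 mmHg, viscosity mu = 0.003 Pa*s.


Q = pi*r^4*dP / (8*mu*L)
r = 0.0023 m, L = 0.06 m
dP = 77 mmHg = 10265.794 Pa
Q = 6.2675e-04 m^3/s


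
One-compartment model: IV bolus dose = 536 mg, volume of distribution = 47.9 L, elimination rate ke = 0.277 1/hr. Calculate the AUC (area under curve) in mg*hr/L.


C0 = Dose/Vd = 536/47.9 = 11.19 mg/L
AUC = C0/ke = 11.19/0.277
AUC = 40.4 mg*hr/L


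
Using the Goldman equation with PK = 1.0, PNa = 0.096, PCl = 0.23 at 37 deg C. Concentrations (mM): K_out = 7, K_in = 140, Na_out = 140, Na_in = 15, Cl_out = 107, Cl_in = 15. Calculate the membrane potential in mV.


Vm = (RT/F)*ln((PK*Ko + PNa*Nao + PCl*Cli)/(PK*Ki + PNa*Nai + PCl*Clo))
Numer = 23.89, Denom = 166.05
Vm = -51.82 mV


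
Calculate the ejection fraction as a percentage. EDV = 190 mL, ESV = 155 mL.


SV = EDV - ESV = 190 - 155 = 35 mL
EF = SV/EDV * 100 = 35/190 * 100
EF = 18.42%


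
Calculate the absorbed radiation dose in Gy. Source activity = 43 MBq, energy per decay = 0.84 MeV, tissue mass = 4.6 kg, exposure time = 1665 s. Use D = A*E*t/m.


A = 43 MBq = 4.3000e+07 Bq
E = 0.84 MeV = 1.34568e-13 J
D = A*E*t/m = 4.3000e+07*1.34568e-13*1665/4.6
D = 0.002094 Gy


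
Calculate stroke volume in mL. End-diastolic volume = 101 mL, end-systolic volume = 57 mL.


SV = EDV - ESV
SV = 101 - 57
SV = 44 mL


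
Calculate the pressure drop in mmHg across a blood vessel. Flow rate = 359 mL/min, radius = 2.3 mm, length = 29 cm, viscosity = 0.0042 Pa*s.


dP = 8*mu*L*Q / (pi*r^4)
Q = 359 mL/min = 5.98333e-06 m^3/s
dP = 663.161 Pa = 663.161 / 133.322 mmHg = 4.974 mmHg


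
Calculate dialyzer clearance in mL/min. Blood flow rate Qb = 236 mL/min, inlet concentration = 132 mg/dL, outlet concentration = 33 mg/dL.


K = Qb * (Cb_in - Cb_out) / Cb_in
K = 236 * (132 - 33) / 132
K = 177 mL/min


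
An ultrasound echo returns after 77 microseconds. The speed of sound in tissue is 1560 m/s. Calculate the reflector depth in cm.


depth = c * t / 2
t = 77 us = 7.7000e-05 s
depth = 1560 * 7.7000e-05 / 2
depth = 0.06006 m = 6.006 cm


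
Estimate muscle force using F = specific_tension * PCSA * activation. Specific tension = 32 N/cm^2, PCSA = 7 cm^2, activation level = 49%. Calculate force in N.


F = sigma * PCSA * activation
F = 32 * 7 * 0.49
F = 109.8 N


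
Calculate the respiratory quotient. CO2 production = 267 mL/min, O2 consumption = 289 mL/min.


RQ = VCO2 / VO2
RQ = 267 / 289
RQ = 0.9239


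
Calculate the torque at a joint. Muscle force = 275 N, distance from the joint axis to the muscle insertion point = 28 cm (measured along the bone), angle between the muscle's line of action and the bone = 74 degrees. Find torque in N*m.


Torque = F * d * sin(theta)   (moment arm = d*sin(theta))
d = 28 cm = 0.28 m
Torque = 275 * 0.28 * sin(74)
Torque = 74.02 N*m


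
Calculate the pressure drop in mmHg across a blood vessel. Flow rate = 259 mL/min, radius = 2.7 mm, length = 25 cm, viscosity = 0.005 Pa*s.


dP = 8*mu*L*Q / (pi*r^4)
Q = 259 mL/min = 4.31667e-06 m^3/s
dP = 258.55 Pa = 258.55 / 133.322 mmHg = 1.939 mmHg


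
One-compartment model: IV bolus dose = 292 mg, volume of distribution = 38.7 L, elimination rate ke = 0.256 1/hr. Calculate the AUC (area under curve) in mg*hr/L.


C0 = Dose/Vd = 292/38.7 = 7.54522 mg/L
AUC = C0/ke = 7.54522/0.256
AUC = 29.47 mg*hr/L


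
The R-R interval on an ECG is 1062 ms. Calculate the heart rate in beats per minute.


HR = 60 / RR_interval(s)
RR = 1062 ms = 1.062 s
HR = 60 / 1.062 = 56.5 bpm


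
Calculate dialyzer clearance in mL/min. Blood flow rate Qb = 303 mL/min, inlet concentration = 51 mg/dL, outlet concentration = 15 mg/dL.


K = Qb * (Cb_in - Cb_out) / Cb_in
K = 303 * (51 - 15) / 51
K = 213.9 mL/min


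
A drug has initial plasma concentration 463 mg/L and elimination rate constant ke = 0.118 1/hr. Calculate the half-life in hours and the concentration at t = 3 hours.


t_half = ln(2) / ke = 0.693147 / 0.118 = 5.874 hr
C(t) = C0 * exp(-ke*t) = 463 * exp(-0.118*3)
C(3) = 325 mg/L


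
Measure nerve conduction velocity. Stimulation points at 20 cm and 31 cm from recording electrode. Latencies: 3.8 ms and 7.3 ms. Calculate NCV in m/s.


Distance = (31 - 20) / 100 = 0.11 m
dt = (7.3 - 3.8) / 1000 = 0.0035 s
NCV = dist / dt = 31.43 m/s


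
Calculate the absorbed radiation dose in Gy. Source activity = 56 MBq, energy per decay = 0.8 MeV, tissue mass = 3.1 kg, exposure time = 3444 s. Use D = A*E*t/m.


A = 56 MBq = 5.6000e+07 Bq
E = 0.8 MeV = 1.2816e-13 J
D = A*E*t/m = 5.6000e+07*1.2816e-13*3444/3.1
D = 0.007973 Gy


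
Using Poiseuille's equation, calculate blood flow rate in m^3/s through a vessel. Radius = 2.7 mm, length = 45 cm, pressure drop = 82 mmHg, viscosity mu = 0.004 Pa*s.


Q = pi*r^4*dP / (8*mu*L)
r = 0.0027 m, L = 0.45 m
dP = 82 mmHg = 10932.404 Pa
Q = 1.2675e-04 m^3/s


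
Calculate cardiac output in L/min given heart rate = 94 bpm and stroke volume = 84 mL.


CO = HR * SV
CO = 94 * 84 / 1000
CO = 7.896 L/min


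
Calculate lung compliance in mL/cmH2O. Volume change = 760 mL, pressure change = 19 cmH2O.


C = dV / dP
C = 760 / 19
C = 40 mL/cmH2O


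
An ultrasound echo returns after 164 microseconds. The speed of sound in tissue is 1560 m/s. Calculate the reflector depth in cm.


depth = c * t / 2
t = 164 us = 1.6400e-04 s
depth = 1560 * 1.6400e-04 / 2
depth = 0.12792 m = 12.792 cm
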